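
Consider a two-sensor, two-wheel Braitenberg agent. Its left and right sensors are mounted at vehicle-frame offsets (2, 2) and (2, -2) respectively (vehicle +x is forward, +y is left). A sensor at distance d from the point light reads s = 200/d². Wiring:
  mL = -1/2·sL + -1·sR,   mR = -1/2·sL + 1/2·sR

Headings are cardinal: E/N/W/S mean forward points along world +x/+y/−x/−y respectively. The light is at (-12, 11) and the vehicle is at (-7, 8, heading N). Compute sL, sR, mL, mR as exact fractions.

left sensor world pos  = (-9, 10); dL² = 10
right sensor world pos = (-5, 10); dR² = 50
sL = 200/10 = 20
sR = 200/50 = 4
mL = -1/2·sL + -1·sR = -14
mR = -1/2·sL + 1/2·sR = -8

20 4 -14 -8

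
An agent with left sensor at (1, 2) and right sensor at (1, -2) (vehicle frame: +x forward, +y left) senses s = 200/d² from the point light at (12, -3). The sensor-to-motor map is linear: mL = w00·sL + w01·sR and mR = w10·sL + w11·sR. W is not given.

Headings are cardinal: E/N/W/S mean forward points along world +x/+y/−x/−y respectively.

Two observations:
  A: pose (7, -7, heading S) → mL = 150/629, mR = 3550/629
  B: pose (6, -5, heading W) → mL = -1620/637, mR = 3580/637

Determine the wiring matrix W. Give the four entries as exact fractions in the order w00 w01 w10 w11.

1/2 -1 1/2 1

obs A: pose=(7,-7,S) → sL=100/17, sR=100/37, mL=150/629, mR=3550/629
obs B: pose=(6,-5,W) → sL=40/13, sR=200/49, mL=-1620/637, mR=3580/637
sensor matrix S = [[100/17, 100/37], [40/13, 200/49]]; det S = 6288000/400673
solve [mL_A; mL_B] = S·[w00; w01] and [mR_A; mR_B] = S·[w10; w11]:
  w00 = 1/2, w01 = -1, w10 = 1/2, w11 = 1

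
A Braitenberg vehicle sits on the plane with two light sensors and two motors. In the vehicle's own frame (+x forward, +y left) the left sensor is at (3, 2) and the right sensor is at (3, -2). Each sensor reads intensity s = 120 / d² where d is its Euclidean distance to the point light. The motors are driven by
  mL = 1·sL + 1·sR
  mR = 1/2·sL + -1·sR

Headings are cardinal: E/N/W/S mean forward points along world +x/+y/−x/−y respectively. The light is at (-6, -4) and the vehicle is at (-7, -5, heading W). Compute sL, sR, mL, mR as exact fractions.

24/5 120/17 1008/85 -396/85

left sensor world pos  = (-10, -7); dL² = 25
right sensor world pos = (-10, -3); dR² = 17
sL = 120/25 = 24/5
sR = 120/17 = 120/17
mL = 1·sL + 1·sR = 1008/85
mR = 1/2·sL + -1·sR = -396/85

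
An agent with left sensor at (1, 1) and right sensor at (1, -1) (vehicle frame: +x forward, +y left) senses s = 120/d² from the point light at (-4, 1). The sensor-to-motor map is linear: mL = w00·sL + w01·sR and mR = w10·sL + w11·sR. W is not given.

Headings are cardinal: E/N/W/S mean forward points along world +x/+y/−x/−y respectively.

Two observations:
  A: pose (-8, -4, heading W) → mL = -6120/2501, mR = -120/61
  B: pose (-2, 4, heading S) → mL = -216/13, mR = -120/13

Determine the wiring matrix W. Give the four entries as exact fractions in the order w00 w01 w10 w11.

-1/2 -1/2 -1 0

obs A: pose=(-8,-4,W) → sL=120/61, sR=120/41, mL=-6120/2501, mR=-120/61
obs B: pose=(-2,4,S) → sL=120/13, sR=24, mL=-216/13, mR=-120/13
sensor matrix S = [[120/61, 120/41], [120/13, 24]]; det S = 656640/32513
solve [mL_A; mL_B] = S·[w00; w01] and [mR_A; mR_B] = S·[w10; w11]:
  w00 = -1/2, w01 = -1/2, w10 = -1, w11 = 0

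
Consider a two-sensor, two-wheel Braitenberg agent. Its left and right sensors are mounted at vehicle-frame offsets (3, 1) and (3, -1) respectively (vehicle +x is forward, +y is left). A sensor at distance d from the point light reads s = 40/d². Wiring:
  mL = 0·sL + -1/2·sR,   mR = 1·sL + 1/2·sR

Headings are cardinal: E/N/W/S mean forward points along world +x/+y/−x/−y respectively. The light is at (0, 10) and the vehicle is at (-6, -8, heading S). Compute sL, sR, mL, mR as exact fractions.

20/233 4/49 -2/49 1446/11417

left sensor world pos  = (-5, -11); dL² = 466
right sensor world pos = (-7, -11); dR² = 490
sL = 40/466 = 20/233
sR = 40/490 = 4/49
mL = 0·sL + -1/2·sR = -2/49
mR = 1·sL + 1/2·sR = 1446/11417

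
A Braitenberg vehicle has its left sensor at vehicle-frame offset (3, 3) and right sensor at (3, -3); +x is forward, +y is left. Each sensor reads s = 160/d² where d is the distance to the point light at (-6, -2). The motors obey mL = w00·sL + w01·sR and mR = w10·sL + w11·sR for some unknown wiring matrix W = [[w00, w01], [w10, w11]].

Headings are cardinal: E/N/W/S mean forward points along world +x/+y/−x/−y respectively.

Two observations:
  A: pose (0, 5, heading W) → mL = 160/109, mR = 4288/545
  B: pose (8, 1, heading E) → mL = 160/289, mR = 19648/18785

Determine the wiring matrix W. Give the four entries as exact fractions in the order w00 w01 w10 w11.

obs A: pose=(0,5,W) → sL=32/5, sR=160/109, mL=160/109, mR=4288/545
obs B: pose=(8,1,E) → sL=32/65, sR=160/289, mL=160/289, mR=19648/18785
sensor matrix S = [[32/5, 160/109], [32/65, 160/289]]; det S = 1155072/409513
solve [mL_A; mL_B] = S·[w00; w01] and [mR_A; mR_B] = S·[w10; w11]:
  w00 = 0, w01 = 1, w10 = 1, w11 = 1

0 1 1 1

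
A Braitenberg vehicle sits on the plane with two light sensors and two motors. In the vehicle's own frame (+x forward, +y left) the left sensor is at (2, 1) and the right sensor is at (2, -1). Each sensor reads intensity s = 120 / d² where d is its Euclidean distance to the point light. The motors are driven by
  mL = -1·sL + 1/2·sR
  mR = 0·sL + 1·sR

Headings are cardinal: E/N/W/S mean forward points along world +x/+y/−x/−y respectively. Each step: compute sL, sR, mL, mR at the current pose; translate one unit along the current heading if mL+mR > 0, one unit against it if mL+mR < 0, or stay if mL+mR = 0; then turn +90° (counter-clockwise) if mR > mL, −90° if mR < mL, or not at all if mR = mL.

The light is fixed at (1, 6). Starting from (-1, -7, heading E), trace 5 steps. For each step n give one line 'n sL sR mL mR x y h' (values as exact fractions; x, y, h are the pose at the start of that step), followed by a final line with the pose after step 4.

0 5/6 30/49 -155/294 30/49 -1 -7 E
1 24/25 120/121 -1404/3025 120/121 0 -7 N
2 60/89 12/13 -246/1157 12/13 0 -6 W
3 120/197 24/41 -2556/8077 24/41 -1 -6 S
4 5/6 30/49 -155/294 30/49 -1 -7 E
final 0 -7 N

n=0: pose=(-1,-7,E); sL=5/6, sR=30/49; mL=-155/294, mR=30/49; mL+mR=25/294 → advance +1; mR−mL=335/294 → turn +1·90°
n=1: pose=(0,-7,N); sL=24/25, sR=120/121; mL=-1404/3025, mR=120/121; mL+mR=1596/3025 → advance +1; mR−mL=4404/3025 → turn +1·90°
n=2: pose=(0,-6,W); sL=60/89, sR=12/13; mL=-246/1157, mR=12/13; mL+mR=822/1157 → advance +1; mR−mL=1314/1157 → turn +1·90°
n=3: pose=(-1,-6,S); sL=120/197, sR=24/41; mL=-2556/8077, mR=24/41; mL+mR=2172/8077 → advance +1; mR−mL=7284/8077 → turn +1·90°
n=4: pose=(-1,-7,E); sL=5/6, sR=30/49; mL=-155/294, mR=30/49; mL+mR=25/294 → advance +1; mR−mL=335/294 → turn +1·90°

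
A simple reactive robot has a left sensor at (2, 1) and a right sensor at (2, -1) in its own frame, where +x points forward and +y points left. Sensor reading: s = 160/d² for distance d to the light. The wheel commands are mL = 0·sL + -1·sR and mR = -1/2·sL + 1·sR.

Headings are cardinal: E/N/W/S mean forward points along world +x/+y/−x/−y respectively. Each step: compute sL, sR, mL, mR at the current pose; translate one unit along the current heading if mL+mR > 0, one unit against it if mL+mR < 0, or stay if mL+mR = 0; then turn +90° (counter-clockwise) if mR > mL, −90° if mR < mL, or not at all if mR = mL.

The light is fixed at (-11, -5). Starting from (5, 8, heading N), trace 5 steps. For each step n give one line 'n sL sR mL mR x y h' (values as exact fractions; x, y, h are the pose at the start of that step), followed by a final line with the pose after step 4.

0 16/45 80/257 -80/257 1544/11565 5 8 N
1 160/317 32/73 -32/73 4304/23141 5 7 W
2 20/53 40/89 -40/89 1230/4717 6 7 S
3 160/557 32/101 -32/101 9744/56257 6 8 E
4 16/45 80/257 -80/257 1544/11565 5 8 N
final 5 7 W

n=0: pose=(5,8,N); sL=16/45, sR=80/257; mL=-80/257, mR=1544/11565; mL+mR=-8/45 → advance -1; mR−mL=5144/11565 → turn +1·90°
n=1: pose=(5,7,W); sL=160/317, sR=32/73; mL=-32/73, mR=4304/23141; mL+mR=-80/317 → advance -1; mR−mL=14448/23141 → turn +1·90°
n=2: pose=(6,7,S); sL=20/53, sR=40/89; mL=-40/89, mR=1230/4717; mL+mR=-10/53 → advance -1; mR−mL=3350/4717 → turn +1·90°
n=3: pose=(6,8,E); sL=160/557, sR=32/101; mL=-32/101, mR=9744/56257; mL+mR=-80/557 → advance -1; mR−mL=27568/56257 → turn +1·90°
n=4: pose=(5,8,N); sL=16/45, sR=80/257; mL=-80/257, mR=1544/11565; mL+mR=-8/45 → advance -1; mR−mL=5144/11565 → turn +1·90°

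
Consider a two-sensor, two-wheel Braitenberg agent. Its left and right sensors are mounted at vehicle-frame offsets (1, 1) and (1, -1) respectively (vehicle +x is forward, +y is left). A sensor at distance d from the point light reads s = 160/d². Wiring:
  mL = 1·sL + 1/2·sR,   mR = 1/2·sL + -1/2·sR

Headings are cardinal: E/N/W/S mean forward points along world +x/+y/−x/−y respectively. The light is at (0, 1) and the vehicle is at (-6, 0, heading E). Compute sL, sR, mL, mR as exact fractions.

32/5 160/29 1328/145 64/145

left sensor world pos  = (-5, 1); dL² = 25
right sensor world pos = (-5, -1); dR² = 29
sL = 160/25 = 32/5
sR = 160/29 = 160/29
mL = 1·sL + 1/2·sR = 1328/145
mR = 1/2·sL + -1/2·sR = 64/145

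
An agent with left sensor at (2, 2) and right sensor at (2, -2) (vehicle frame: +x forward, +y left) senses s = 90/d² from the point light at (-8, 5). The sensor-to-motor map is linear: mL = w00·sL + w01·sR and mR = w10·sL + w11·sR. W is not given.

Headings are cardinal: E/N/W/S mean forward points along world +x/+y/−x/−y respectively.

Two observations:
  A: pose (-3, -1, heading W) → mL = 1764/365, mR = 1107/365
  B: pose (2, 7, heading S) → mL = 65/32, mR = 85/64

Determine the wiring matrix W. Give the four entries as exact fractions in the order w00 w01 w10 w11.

1 1 1 1/2

obs A: pose=(-3,-1,W) → sL=90/73, sR=18/5, mL=1764/365, mR=1107/365
obs B: pose=(2,7,S) → sL=5/8, sR=45/32, mL=65/32, mR=85/64
sensor matrix S = [[90/73, 18/5], [5/8, 45/32]]; det S = -603/1168
solve [mL_A; mL_B] = S·[w00; w01] and [mR_A; mR_B] = S·[w10; w11]:
  w00 = 1, w01 = 1, w10 = 1, w11 = 1/2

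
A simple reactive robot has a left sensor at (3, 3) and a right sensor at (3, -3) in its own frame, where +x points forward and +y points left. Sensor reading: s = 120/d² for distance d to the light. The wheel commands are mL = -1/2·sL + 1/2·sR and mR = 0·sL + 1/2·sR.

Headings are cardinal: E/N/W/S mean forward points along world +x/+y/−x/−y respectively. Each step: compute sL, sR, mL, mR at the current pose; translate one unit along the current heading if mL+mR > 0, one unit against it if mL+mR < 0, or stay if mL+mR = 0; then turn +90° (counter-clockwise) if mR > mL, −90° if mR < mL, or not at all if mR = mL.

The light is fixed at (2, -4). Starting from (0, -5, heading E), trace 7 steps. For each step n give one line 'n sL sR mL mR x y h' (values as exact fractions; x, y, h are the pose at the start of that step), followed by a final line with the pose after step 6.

n=0: pose=(0,-5,E); sL=24, sR=120/17; mL=-144/17, mR=60/17; mL+mR=-84/17 → advance -1; mR−mL=12 → turn +1·90°
n=1: pose=(-1,-5,N); sL=3, sR=30; mL=27/2, mR=15; mL+mR=57/2 → advance +1; mR−mL=3/2 → turn +1·90°
n=2: pose=(-1,-4,W); sL=8/3, sR=8/3; mL=0, mR=4/3; mL+mR=4/3 → advance +1; mR−mL=4/3 → turn +1·90°
n=3: pose=(-2,-4,S); sL=12, sR=60/29; mL=-144/29, mR=30/29; mL+mR=-114/29 → advance -1; mR−mL=6 → turn +1·90°
n=4: pose=(-2,-3,E); sL=120/17, sR=24; mL=144/17, mR=12; mL+mR=348/17 → advance +1; mR−mL=60/17 → turn +1·90°
n=5: pose=(-1,-3,N); sL=30/13, sR=15/2; mL=135/52, mR=15/4; mL+mR=165/26 → advance +1; mR−mL=15/13 → turn +1·90°
n=6: pose=(-1,-2,W); sL=120/37, sR=120/61; mL=-1440/2257, mR=60/61; mL+mR=780/2257 → advance +1; mR−mL=60/37 → turn +1·90°

0 24 120/17 -144/17 60/17 0 -5 E
1 3 30 27/2 15 -1 -5 N
2 8/3 8/3 0 4/3 -1 -4 W
3 12 60/29 -144/29 30/29 -2 -4 S
4 120/17 24 144/17 12 -2 -3 E
5 30/13 15/2 135/52 15/4 -1 -3 N
6 120/37 120/61 -1440/2257 60/61 -1 -2 W
final -2 -2 S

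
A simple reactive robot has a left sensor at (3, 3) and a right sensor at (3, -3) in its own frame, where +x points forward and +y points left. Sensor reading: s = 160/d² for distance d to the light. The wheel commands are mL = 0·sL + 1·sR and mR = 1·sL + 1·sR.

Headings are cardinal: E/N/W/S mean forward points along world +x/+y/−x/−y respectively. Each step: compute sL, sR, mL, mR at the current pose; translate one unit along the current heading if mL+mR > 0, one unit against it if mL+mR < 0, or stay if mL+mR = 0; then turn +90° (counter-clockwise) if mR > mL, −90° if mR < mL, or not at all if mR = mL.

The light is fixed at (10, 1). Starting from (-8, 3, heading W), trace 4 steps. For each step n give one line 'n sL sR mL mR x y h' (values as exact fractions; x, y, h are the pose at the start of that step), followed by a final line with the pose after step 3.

n=0: pose=(-8,3,W); sL=80/221, sR=80/233; mL=80/233, mR=36320/51493; mL+mR=54000/51493 → advance +1; mR−mL=80/221 → turn +1·90°
n=1: pose=(-9,3,S); sL=160/257, sR=32/97; mL=32/97, mR=23744/24929; mL+mR=31968/24929 → advance +1; mR−mL=160/257 → turn +1·90°
n=2: pose=(-9,2,E); sL=10/17, sR=8/13; mL=8/13, mR=266/221; mL+mR=402/221 → advance +1; mR−mL=10/17 → turn +1·90°
n=3: pose=(-8,2,N); sL=160/457, sR=160/241; mL=160/241, mR=111680/110137; mL+mR=184800/110137 → advance +1; mR−mL=160/457 → turn +1·90°

0 80/221 80/233 80/233 36320/51493 -8 3 W
1 160/257 32/97 32/97 23744/24929 -9 3 S
2 10/17 8/13 8/13 266/221 -9 2 E
3 160/457 160/241 160/241 111680/110137 -8 2 N
final -8 3 W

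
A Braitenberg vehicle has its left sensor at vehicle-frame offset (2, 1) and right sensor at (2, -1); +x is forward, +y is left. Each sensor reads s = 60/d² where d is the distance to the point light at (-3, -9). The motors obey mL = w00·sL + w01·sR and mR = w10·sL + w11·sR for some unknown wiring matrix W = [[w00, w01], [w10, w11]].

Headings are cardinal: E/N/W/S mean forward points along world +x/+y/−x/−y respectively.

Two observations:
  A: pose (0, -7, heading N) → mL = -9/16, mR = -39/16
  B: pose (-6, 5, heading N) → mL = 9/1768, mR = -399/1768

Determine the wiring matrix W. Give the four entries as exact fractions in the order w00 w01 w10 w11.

-1/2 1/2 -1/2 -1/2

obs A: pose=(0,-7,N) → sL=3, sR=15/8, mL=-9/16, mR=-39/16
obs B: pose=(-6,5,N) → sL=15/68, sR=3/13, mL=9/1768, mR=-399/1768
sensor matrix S = [[3, 15/8], [15/68, 3/13]]; det S = 1971/7072
solve [mL_A; mL_B] = S·[w00; w01] and [mR_A; mR_B] = S·[w10; w11]:
  w00 = -1/2, w01 = 1/2, w10 = -1/2, w11 = -1/2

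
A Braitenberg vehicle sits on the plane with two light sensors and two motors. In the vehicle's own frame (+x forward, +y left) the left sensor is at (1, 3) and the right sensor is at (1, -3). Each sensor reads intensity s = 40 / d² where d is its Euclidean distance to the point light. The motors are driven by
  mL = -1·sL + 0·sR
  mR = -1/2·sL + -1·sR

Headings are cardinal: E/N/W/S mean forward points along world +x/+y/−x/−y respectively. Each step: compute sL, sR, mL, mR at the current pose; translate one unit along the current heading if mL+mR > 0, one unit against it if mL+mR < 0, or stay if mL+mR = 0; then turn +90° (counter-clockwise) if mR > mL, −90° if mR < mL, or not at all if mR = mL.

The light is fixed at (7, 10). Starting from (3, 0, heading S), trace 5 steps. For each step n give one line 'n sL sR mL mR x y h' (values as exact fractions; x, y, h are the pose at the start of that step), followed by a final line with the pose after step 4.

0 20/61 4/17 -20/61 -414/1037 3 0 S
1 40/169 40/61 -40/169 -7980/10309 3 1 W
2 2/5 5/8 -2/5 -33/40 4 1 N
3 40/53 40/173 -40/53 -5580/9169 4 0 E
4 4/13 20/41 -4/13 -342/533 3 0 N
final 3 -1 E

n=0: pose=(3,0,S); sL=20/61, sR=4/17; mL=-20/61, mR=-414/1037; mL+mR=-754/1037 → advance -1; mR−mL=-74/1037 → turn -1·90°
n=1: pose=(3,1,W); sL=40/169, sR=40/61; mL=-40/169, mR=-7980/10309; mL+mR=-10420/10309 → advance -1; mR−mL=-5540/10309 → turn -1·90°
n=2: pose=(4,1,N); sL=2/5, sR=5/8; mL=-2/5, mR=-33/40; mL+mR=-49/40 → advance -1; mR−mL=-17/40 → turn -1·90°
n=3: pose=(4,0,E); sL=40/53, sR=40/173; mL=-40/53, mR=-5580/9169; mL+mR=-12500/9169 → advance -1; mR−mL=1340/9169 → turn +1·90°
n=4: pose=(3,0,N); sL=4/13, sR=20/41; mL=-4/13, mR=-342/533; mL+mR=-506/533 → advance -1; mR−mL=-178/533 → turn -1·90°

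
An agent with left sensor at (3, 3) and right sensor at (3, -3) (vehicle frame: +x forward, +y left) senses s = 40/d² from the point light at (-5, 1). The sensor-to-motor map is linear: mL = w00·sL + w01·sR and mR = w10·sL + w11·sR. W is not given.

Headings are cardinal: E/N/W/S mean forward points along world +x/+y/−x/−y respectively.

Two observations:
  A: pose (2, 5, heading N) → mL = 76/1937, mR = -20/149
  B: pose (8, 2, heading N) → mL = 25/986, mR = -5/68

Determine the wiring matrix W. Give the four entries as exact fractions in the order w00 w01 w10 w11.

obs A: pose=(2,5,N) → sL=8/13, sR=40/149, mL=76/1937, mR=-20/149
obs B: pose=(8,2,N) → sL=10/29, sR=5/34, mL=25/986, mR=-5/68
sensor matrix S = [[8/13, 40/149], [10/29, 5/34]]; det S = -1980/954941
solve [mL_A; mL_B] = S·[w00; w01] and [mR_A; mR_B] = S·[w10; w11]:
  w00 = 1/2, w01 = -1, w10 = 0, w11 = -1/2

1/2 -1 0 -1/2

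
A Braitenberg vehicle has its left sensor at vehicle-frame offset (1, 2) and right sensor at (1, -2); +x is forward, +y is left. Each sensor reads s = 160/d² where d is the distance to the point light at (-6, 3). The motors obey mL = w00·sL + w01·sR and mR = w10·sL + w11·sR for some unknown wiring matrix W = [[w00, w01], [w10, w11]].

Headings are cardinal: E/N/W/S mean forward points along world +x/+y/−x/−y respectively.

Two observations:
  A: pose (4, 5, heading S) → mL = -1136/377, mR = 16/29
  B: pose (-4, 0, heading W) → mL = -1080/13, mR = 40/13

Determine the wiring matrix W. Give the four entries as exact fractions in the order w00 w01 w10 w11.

-1/2 -1 1/2 0

obs A: pose=(4,5,S) → sL=32/29, sR=32/13, mL=-1136/377, mR=16/29
obs B: pose=(-4,0,W) → sL=80/13, sR=80, mL=-1080/13, mR=40/13
sensor matrix S = [[32/29, 32/13], [80/13, 80]]; det S = 358400/4901
solve [mL_A; mL_B] = S·[w00; w01] and [mR_A; mR_B] = S·[w10; w11]:
  w00 = -1/2, w01 = -1, w10 = 1/2, w11 = 0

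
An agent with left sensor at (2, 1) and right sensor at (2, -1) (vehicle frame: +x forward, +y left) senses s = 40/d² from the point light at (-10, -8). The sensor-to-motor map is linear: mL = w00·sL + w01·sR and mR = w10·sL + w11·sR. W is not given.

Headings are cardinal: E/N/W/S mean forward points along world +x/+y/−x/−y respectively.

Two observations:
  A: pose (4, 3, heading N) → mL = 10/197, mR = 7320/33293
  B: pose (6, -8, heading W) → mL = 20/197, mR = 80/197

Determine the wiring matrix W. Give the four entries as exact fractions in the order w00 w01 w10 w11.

0 1/2 1 1

obs A: pose=(4,3,N) → sL=20/169, sR=20/197, mL=10/197, mR=7320/33293
obs B: pose=(6,-8,W) → sL=40/197, sR=40/197, mL=20/197, mR=80/197
sensor matrix S = [[20/169, 20/197], [40/197, 40/197]]; det S = 22400/6558721
solve [mL_A; mL_B] = S·[w00; w01] and [mR_A; mR_B] = S·[w10; w11]:
  w00 = 0, w01 = 1/2, w10 = 1, w11 = 1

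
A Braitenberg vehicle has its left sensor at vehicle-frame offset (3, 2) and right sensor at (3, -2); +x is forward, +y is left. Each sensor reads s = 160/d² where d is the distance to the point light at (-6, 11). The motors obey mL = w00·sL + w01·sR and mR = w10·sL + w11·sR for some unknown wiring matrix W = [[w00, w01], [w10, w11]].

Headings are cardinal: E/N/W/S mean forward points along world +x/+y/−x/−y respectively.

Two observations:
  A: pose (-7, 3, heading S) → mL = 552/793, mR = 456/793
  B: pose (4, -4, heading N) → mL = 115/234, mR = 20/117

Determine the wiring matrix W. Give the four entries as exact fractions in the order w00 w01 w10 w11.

1 -1/2 -1/2 1

obs A: pose=(-7,3,S) → sL=80/61, sR=16/13, mL=552/793, mR=456/793
obs B: pose=(4,-4,N) → sL=10/13, sR=5/9, mL=115/234, mR=20/117
sensor matrix S = [[80/61, 16/13], [10/13, 5/9]]; det S = -20240/92781
solve [mL_A; mL_B] = S·[w00; w01] and [mR_A; mR_B] = S·[w10; w11]:
  w00 = 1, w01 = -1/2, w10 = -1/2, w11 = 1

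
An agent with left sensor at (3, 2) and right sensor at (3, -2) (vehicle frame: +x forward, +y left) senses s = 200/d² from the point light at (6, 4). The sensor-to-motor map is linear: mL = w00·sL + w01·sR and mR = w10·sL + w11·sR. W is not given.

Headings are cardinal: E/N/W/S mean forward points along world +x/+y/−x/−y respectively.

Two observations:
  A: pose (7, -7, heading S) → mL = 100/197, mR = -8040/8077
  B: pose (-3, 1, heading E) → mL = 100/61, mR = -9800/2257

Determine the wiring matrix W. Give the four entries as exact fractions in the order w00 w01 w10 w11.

obs A: pose=(7,-7,S) → sL=40/41, sR=200/197, mL=100/197, mR=-8040/8077
obs B: pose=(-3,1,E) → sL=200/37, sR=200/61, mL=100/61, mR=-9800/2257
sensor matrix S = [[40/41, 200/197], [200/37, 200/61]]; det S = -41728000/18229789
solve [mL_A; mL_B] = S·[w00; w01] and [mR_A; mR_B] = S·[w10; w11]:
  w00 = 0, w01 = 1/2, w10 = -1/2, w11 = -1/2

0 1/2 -1/2 -1/2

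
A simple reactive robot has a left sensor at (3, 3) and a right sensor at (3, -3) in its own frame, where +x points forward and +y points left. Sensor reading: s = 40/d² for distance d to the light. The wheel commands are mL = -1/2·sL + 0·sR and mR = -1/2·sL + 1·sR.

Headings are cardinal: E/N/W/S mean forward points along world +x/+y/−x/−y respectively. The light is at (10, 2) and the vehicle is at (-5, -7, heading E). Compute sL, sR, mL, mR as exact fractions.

2/9 5/36 -1/9 1/36

left sensor world pos  = (-2, -4); dL² = 180
right sensor world pos = (-2, -10); dR² = 288
sL = 40/180 = 2/9
sR = 40/288 = 5/36
mL = -1/2·sL + 0·sR = -1/9
mR = -1/2·sL + 1·sR = 1/36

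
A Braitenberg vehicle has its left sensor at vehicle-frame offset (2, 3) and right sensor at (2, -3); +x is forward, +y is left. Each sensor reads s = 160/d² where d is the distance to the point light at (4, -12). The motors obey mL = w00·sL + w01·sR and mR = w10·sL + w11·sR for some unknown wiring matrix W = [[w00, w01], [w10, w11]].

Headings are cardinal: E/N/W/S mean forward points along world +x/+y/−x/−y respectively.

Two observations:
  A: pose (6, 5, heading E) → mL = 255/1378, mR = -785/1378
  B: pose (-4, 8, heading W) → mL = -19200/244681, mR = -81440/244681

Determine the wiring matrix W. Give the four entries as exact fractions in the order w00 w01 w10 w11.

-1/2 1/2 -1/2 -1/2

obs A: pose=(6,5,E) → sL=5/13, sR=40/53, mL=255/1378, mR=-785/1378
obs B: pose=(-4,8,W) → sL=160/389, sR=160/629, mL=-19200/244681, mR=-81440/244681
sensor matrix S = [[5/13, 40/53], [160/389, 160/629]]; det S = -35839200/168585209
solve [mL_A; mL_B] = S·[w00; w01] and [mR_A; mR_B] = S·[w10; w11]:
  w00 = -1/2, w01 = 1/2, w10 = -1/2, w11 = -1/2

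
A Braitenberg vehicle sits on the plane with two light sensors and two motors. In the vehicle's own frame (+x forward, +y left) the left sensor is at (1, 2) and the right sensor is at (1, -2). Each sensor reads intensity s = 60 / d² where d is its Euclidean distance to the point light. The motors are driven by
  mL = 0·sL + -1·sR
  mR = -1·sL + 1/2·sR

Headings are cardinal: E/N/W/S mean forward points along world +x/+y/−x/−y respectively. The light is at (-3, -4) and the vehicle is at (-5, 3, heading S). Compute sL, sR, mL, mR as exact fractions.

left sensor world pos  = (-3, 2); dL² = 36
right sensor world pos = (-7, 2); dR² = 52
sL = 60/36 = 5/3
sR = 60/52 = 15/13
mL = 0·sL + -1·sR = -15/13
mR = -1·sL + 1/2·sR = -85/78

5/3 15/13 -15/13 -85/78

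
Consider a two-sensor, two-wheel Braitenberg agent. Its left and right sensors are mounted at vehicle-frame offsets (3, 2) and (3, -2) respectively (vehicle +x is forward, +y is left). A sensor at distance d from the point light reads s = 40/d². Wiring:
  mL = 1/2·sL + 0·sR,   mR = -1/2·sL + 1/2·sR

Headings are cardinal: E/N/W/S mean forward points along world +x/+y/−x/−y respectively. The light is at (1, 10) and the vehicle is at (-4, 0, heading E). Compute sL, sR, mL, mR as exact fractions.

left sensor world pos  = (-1, 2); dL² = 68
right sensor world pos = (-1, -2); dR² = 148
sL = 40/68 = 10/17
sR = 40/148 = 10/37
mL = 1/2·sL + 0·sR = 5/17
mR = -1/2·sL + 1/2·sR = -100/629

10/17 10/37 5/17 -100/629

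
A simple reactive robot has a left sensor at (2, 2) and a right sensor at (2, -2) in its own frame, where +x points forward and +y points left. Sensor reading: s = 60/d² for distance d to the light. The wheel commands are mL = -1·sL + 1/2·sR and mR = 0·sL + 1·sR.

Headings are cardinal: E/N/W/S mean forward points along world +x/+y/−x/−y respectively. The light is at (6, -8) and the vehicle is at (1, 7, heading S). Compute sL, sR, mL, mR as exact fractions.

30/89 30/109 -1935/9701 30/109

left sensor world pos  = (3, 5); dL² = 178
right sensor world pos = (-1, 5); dR² = 218
sL = 60/178 = 30/89
sR = 60/218 = 30/109
mL = -1·sL + 1/2·sR = -1935/9701
mR = 0·sL + 1·sR = 30/109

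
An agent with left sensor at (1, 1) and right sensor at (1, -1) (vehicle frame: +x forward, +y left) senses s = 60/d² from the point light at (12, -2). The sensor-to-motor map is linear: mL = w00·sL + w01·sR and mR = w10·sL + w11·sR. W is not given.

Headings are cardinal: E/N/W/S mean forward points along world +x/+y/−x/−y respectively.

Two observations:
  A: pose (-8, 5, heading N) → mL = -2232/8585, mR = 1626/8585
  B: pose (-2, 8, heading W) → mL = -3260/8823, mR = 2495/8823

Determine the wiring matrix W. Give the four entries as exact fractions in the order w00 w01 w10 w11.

-1 -1 1 1/2

obs A: pose=(-8,5,N) → sL=12/101, sR=12/85, mL=-2232/8585, mR=1626/8585
obs B: pose=(-2,8,W) → sL=10/51, sR=30/173, mL=-3260/8823, mR=2495/8823
sensor matrix S = [[12/101, 12/85], [10/51, 30/173]]; det S = -35744/5049697
solve [mL_A; mL_B] = S·[w00; w01] and [mR_A; mR_B] = S·[w10; w11]:
  w00 = -1, w01 = -1, w10 = 1, w11 = 1/2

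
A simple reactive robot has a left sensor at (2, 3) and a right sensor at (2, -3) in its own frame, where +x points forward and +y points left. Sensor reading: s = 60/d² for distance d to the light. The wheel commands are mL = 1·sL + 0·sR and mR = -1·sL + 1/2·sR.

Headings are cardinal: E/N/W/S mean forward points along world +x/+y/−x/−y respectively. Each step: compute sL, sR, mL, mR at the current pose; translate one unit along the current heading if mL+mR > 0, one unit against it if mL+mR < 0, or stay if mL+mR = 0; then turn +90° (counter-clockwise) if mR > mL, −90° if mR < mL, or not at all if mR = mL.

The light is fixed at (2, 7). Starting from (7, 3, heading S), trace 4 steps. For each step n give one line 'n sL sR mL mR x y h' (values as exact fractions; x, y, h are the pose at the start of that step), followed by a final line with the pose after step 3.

0 3/5 3/2 3/5 3/20 7 3 S
1 60/73 60/13 60/73 1410/949 7 2 W
2 30/49 6/5 30/49 -3/245 6 2 S
3 12/17 60/13 12/17 354/221 6 1 W
final 5 1 S

n=0: pose=(7,3,S); sL=3/5, sR=3/2; mL=3/5, mR=3/20; mL+mR=3/4 → advance +1; mR−mL=-9/20 → turn -1·90°
n=1: pose=(7,2,W); sL=60/73, sR=60/13; mL=60/73, mR=1410/949; mL+mR=30/13 → advance +1; mR−mL=630/949 → turn +1·90°
n=2: pose=(6,2,S); sL=30/49, sR=6/5; mL=30/49, mR=-3/245; mL+mR=3/5 → advance +1; mR−mL=-153/245 → turn -1·90°
n=3: pose=(6,1,W); sL=12/17, sR=60/13; mL=12/17, mR=354/221; mL+mR=30/13 → advance +1; mR−mL=198/221 → turn +1·90°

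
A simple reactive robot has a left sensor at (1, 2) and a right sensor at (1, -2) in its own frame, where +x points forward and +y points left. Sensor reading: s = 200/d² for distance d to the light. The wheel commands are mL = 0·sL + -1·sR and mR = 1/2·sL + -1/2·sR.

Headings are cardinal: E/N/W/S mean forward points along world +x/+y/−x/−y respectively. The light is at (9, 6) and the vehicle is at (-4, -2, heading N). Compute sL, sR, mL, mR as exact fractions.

100/137 20/17 -20/17 -520/2329

left sensor world pos  = (-6, -1); dL² = 274
right sensor world pos = (-2, -1); dR² = 170
sL = 200/274 = 100/137
sR = 200/170 = 20/17
mL = 0·sL + -1·sR = -20/17
mR = 1/2·sL + -1/2·sR = -520/2329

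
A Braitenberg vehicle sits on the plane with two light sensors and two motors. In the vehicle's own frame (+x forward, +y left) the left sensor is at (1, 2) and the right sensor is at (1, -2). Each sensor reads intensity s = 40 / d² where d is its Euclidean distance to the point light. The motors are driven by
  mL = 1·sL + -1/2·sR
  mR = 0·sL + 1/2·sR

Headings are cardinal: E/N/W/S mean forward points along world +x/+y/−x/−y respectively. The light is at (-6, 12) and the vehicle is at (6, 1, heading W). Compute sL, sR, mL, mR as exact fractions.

left sensor world pos  = (5, -1); dL² = 290
right sensor world pos = (5, 3); dR² = 202
sL = 40/290 = 4/29
sR = 40/202 = 20/101
mL = 1·sL + -1/2·sR = 114/2929
mR = 0·sL + 1/2·sR = 10/101

4/29 20/101 114/2929 10/101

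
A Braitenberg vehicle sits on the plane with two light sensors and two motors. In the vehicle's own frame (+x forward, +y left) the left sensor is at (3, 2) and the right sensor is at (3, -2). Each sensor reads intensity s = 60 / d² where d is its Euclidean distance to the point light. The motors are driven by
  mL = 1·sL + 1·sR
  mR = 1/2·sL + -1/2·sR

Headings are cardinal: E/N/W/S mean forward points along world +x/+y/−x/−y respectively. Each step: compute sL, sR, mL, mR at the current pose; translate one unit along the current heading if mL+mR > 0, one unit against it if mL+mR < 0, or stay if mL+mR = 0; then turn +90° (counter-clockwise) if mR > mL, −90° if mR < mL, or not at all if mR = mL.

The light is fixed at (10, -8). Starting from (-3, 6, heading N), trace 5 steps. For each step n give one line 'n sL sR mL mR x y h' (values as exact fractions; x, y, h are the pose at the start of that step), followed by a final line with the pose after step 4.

0 30/257 6/41 2772/10537 -156/10537 -3 6 N
1 60/389 60/269 39480/104641 -3600/104641 -3 7 E
2 15/61 3/17 438/1037 36/1037 -2 7 S
3 20/123 60/481 17000/59163 1120/59163 -2 6 W
4 30/257 6/41 2772/10537 -156/10537 -3 6 N
final -3 7 E

n=0: pose=(-3,6,N); sL=30/257, sR=6/41; mL=2772/10537, mR=-156/10537; mL+mR=2616/10537 → advance +1; mR−mL=-2928/10537 → turn -1·90°
n=1: pose=(-3,7,E); sL=60/389, sR=60/269; mL=39480/104641, mR=-3600/104641; mL+mR=35880/104641 → advance +1; mR−mL=-43080/104641 → turn -1·90°
n=2: pose=(-2,7,S); sL=15/61, sR=3/17; mL=438/1037, mR=36/1037; mL+mR=474/1037 → advance +1; mR−mL=-402/1037 → turn -1·90°
n=3: pose=(-2,6,W); sL=20/123, sR=60/481; mL=17000/59163, mR=1120/59163; mL+mR=6040/19721 → advance +1; mR−mL=-15880/59163 → turn -1·90°
n=4: pose=(-3,6,N); sL=30/257, sR=6/41; mL=2772/10537, mR=-156/10537; mL+mR=2616/10537 → advance +1; mR−mL=-2928/10537 → turn -1·90°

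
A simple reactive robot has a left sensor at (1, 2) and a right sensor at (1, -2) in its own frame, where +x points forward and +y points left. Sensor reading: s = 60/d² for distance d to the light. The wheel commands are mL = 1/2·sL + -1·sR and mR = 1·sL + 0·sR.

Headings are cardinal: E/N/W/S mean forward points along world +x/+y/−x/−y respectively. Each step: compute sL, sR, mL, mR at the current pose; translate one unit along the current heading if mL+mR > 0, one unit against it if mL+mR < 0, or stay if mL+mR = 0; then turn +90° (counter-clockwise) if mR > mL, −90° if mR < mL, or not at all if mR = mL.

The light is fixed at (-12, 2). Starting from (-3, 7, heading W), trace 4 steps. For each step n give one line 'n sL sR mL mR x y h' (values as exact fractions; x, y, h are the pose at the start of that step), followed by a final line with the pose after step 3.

n=0: pose=(-3,7,W); sL=60/73, sR=60/113; mL=-990/8249, mR=60/73; mL+mR=5790/8249 → advance +1; mR−mL=7770/8249 → turn +1·90°
n=1: pose=(-4,7,S); sL=15/29, sR=15/13; mL=-675/754, mR=15/29; mL+mR=-285/754 → advance -1; mR−mL=1065/754 → turn +1·90°
n=2: pose=(-4,8,E); sL=12/29, sR=60/97; mL=-1158/2813, mR=12/29; mL+mR=6/2813 → advance +1; mR−mL=2322/2813 → turn +1·90°
n=3: pose=(-3,8,N); sL=30/49, sR=6/17; mL=-39/833, mR=30/49; mL+mR=471/833 → advance +1; mR−mL=549/833 → turn +1·90°

0 60/73 60/113 -990/8249 60/73 -3 7 W
1 15/29 15/13 -675/754 15/29 -4 7 S
2 12/29 60/97 -1158/2813 12/29 -4 8 E
3 30/49 6/17 -39/833 30/49 -3 8 N
final -3 9 W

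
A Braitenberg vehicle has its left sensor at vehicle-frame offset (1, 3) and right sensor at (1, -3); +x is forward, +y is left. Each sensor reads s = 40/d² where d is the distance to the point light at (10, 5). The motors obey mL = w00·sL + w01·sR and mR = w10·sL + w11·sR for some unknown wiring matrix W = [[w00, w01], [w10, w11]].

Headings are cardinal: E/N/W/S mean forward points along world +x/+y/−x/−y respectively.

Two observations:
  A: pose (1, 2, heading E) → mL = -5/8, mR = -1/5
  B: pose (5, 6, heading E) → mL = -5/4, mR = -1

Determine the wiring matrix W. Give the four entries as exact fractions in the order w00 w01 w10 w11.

obs A: pose=(1,2,E) → sL=5/8, sR=2/5, mL=-5/8, mR=-1/5
obs B: pose=(5,6,E) → sL=5/4, sR=2, mL=-5/4, mR=-1
sensor matrix S = [[5/8, 2/5], [5/4, 2]]; det S = 3/4
solve [mL_A; mL_B] = S·[w00; w01] and [mR_A; mR_B] = S·[w10; w11]:
  w00 = -1, w01 = 0, w10 = 0, w11 = -1/2

-1 0 0 -1/2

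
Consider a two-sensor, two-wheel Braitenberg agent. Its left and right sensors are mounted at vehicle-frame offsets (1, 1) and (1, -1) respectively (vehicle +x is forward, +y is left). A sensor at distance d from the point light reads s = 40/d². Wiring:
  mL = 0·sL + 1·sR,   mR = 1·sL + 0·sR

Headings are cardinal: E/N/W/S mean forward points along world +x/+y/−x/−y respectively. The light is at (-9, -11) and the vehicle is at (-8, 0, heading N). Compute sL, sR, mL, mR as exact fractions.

left sensor world pos  = (-9, 1); dL² = 144
right sensor world pos = (-7, 1); dR² = 148
sL = 40/144 = 5/18
sR = 40/148 = 10/37
mL = 0·sL + 1·sR = 10/37
mR = 1·sL + 0·sR = 5/18

5/18 10/37 10/37 5/18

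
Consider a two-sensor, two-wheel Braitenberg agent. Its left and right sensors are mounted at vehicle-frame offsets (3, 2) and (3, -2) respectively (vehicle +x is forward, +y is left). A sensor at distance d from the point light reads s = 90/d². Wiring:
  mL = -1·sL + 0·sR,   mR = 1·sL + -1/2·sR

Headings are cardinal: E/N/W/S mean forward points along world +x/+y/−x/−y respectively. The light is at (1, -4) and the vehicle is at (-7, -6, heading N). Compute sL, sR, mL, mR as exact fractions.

left sensor world pos  = (-9, -3); dL² = 101
right sensor world pos = (-5, -3); dR² = 37
sL = 90/101 = 90/101
sR = 90/37 = 90/37
mL = -1·sL + 0·sR = -90/101
mR = 1·sL + -1/2·sR = -1215/3737

90/101 90/37 -90/101 -1215/3737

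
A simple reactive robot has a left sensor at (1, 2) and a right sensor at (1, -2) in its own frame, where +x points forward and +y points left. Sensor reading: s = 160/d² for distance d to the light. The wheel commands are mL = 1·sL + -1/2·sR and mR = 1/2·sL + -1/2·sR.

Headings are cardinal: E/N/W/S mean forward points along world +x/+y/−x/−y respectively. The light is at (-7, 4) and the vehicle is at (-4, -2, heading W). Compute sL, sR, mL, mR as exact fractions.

left sensor world pos  = (-5, -4); dL² = 68
right sensor world pos = (-5, 0); dR² = 20
sL = 160/68 = 40/17
sR = 160/20 = 8
mL = 1·sL + -1/2·sR = -28/17
mR = 1/2·sL + -1/2·sR = -48/17

40/17 8 -28/17 -48/17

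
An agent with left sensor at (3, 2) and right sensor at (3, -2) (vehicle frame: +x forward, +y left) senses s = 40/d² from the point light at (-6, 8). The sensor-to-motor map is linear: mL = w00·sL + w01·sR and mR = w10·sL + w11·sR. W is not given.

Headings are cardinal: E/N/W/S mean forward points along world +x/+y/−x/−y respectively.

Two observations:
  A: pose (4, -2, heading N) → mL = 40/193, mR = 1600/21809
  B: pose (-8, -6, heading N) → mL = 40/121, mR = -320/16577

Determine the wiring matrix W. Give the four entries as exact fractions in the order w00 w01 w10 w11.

0 1 1/2 -1/2

obs A: pose=(4,-2,N) → sL=40/113, sR=40/193, mL=40/193, mR=1600/21809
obs B: pose=(-8,-6,N) → sL=40/137, sR=40/121, mL=40/121, mR=-320/16577
sensor matrix S = [[40/113, 40/193], [40/137, 40/121]]; det S = 20428800/361527793
solve [mL_A; mL_B] = S·[w00; w01] and [mR_A; mR_B] = S·[w10; w11]:
  w00 = 0, w01 = 1, w10 = 1/2, w11 = -1/2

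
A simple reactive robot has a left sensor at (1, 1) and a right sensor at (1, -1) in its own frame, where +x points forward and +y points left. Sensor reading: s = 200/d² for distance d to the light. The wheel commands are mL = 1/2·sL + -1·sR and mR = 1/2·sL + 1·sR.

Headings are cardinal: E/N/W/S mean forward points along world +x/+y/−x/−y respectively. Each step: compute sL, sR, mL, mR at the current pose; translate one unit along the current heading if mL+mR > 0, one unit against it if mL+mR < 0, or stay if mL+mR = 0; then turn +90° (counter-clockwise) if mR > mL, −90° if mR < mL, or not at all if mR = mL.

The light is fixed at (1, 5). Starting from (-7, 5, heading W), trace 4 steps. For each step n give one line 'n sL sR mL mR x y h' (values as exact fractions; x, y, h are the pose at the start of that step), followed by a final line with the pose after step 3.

0 100/41 100/41 -50/41 150/41 -7 5 W
1 40/13 200/101 -580/1313 4620/1313 -8 5 S
2 25/8 50/17 -375/272 1225/272 -8 4 E
3 200/81 200/49 -11300/3969 21100/3969 -7 4 N
final -7 5 W

n=0: pose=(-7,5,W); sL=100/41, sR=100/41; mL=-50/41, mR=150/41; mL+mR=100/41 → advance +1; mR−mL=200/41 → turn +1·90°
n=1: pose=(-8,5,S); sL=40/13, sR=200/101; mL=-580/1313, mR=4620/1313; mL+mR=40/13 → advance +1; mR−mL=400/101 → turn +1·90°
n=2: pose=(-8,4,E); sL=25/8, sR=50/17; mL=-375/272, mR=1225/272; mL+mR=25/8 → advance +1; mR−mL=100/17 → turn +1·90°
n=3: pose=(-7,4,N); sL=200/81, sR=200/49; mL=-11300/3969, mR=21100/3969; mL+mR=200/81 → advance +1; mR−mL=400/49 → turn +1·90°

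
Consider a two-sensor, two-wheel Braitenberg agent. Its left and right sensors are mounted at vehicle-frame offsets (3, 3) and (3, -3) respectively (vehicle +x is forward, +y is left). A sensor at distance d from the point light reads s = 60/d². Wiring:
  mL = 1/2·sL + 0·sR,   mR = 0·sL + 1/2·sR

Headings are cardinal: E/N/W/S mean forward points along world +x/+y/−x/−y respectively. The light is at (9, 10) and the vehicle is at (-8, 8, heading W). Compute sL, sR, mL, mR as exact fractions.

left sensor world pos  = (-11, 5); dL² = 425
right sensor world pos = (-11, 11); dR² = 401
sL = 60/425 = 12/85
sR = 60/401 = 60/401
mL = 1/2·sL + 0·sR = 6/85
mR = 0·sL + 1/2·sR = 30/401

12/85 60/401 6/85 30/401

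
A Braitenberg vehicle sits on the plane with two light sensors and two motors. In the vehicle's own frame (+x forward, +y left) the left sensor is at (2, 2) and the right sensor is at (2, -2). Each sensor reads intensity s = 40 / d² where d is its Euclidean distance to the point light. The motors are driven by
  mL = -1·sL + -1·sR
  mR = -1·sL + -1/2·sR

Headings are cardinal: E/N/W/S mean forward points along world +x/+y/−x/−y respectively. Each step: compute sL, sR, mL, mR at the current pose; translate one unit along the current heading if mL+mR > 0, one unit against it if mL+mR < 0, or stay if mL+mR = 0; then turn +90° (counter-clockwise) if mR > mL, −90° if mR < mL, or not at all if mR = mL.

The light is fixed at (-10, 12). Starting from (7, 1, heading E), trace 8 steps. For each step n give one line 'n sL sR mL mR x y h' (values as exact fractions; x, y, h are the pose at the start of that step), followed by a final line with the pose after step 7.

0 20/221 4/53 -1944/11713 -1502/11713 7 1 E
1 40/277 8/81 -5456/22437 -4348/22437 6 1 N
2 5/49 5/37 -430/1813 -615/3626 6 0 W
3 40/557 40/421 -39120/234497 -27980/234497 7 0 S
4 20/221 4/53 -1944/11713 -1502/11713 7 1 E
5 40/277 8/81 -5456/22437 -4348/22437 6 1 N
6 5/49 5/37 -430/1813 -615/3626 6 0 W
7 40/557 40/421 -39120/234497 -27980/234497 7 0 S
final 7 1 E

n=0: pose=(7,1,E); sL=20/221, sR=4/53; mL=-1944/11713, mR=-1502/11713; mL+mR=-3446/11713 → advance -1; mR−mL=2/53 → turn +1·90°
n=1: pose=(6,1,N); sL=40/277, sR=8/81; mL=-5456/22437, mR=-4348/22437; mL+mR=-3268/7479 → advance -1; mR−mL=4/81 → turn +1·90°
n=2: pose=(6,0,W); sL=5/49, sR=5/37; mL=-430/1813, mR=-615/3626; mL+mR=-1475/3626 → advance -1; mR−mL=5/74 → turn +1·90°
n=3: pose=(7,0,S); sL=40/557, sR=40/421; mL=-39120/234497, mR=-27980/234497; mL+mR=-67100/234497 → advance -1; mR−mL=20/421 → turn +1·90°
n=4: pose=(7,1,E); sL=20/221, sR=4/53; mL=-1944/11713, mR=-1502/11713; mL+mR=-3446/11713 → advance -1; mR−mL=2/53 → turn +1·90°
n=5: pose=(6,1,N); sL=40/277, sR=8/81; mL=-5456/22437, mR=-4348/22437; mL+mR=-3268/7479 → advance -1; mR−mL=4/81 → turn +1·90°
n=6: pose=(6,0,W); sL=5/49, sR=5/37; mL=-430/1813, mR=-615/3626; mL+mR=-1475/3626 → advance -1; mR−mL=5/74 → turn +1·90°
n=7: pose=(7,0,S); sL=40/557, sR=40/421; mL=-39120/234497, mR=-27980/234497; mL+mR=-67100/234497 → advance -1; mR−mL=20/421 → turn +1·90°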